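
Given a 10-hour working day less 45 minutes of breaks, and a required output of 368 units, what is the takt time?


Available = 10×60 - 45 = 555 min
Takt time = 555 / 368
= 1.51 min/unit


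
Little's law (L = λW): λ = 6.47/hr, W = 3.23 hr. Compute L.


Little's law: L = λ × W
= 6.47 × 3.23
= 20.90


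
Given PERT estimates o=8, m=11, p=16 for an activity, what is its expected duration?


te = (o + 4m + p) / 6
= (8 + 4×11 + 16) / 6
= (8 + 44 + 16) / 6
= 68 / 6
= 11.33


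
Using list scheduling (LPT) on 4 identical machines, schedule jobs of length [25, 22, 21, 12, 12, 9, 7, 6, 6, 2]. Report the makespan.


Jobs (LPT sorted): [25, 22, 21, 12, 12, 9, 7, 6, 6, 2]
Machines: 4
  J=25 → Machine 1 (load: 0+25=25)
  J=22 → Machine 2 (load: 0+22=22)
  J=21 → Machine 3 (load: 0+21=21)
  J=12 → Machine 4 (load: 0+12=12)
  J=12 → Machine 4 (load: 12+12=24)
  J=9 → Machine 3 (load: 21+9=30)
  J=7 → Machine 2 (load: 22+7=29)
  J=6 → Machine 4 (load: 24+6=30)
  J=6 → Machine 1 (load: 25+6=31)
  J=2 → Machine 2 (load: 29+2=31)
Machine loads: [31, 31, 30, 30]
Makespan = max = 31 time units


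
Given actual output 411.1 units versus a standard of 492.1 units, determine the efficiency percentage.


Efficiency = (actual / standard) × 100
= (411.1 / 492.1) × 100
= 83.5%


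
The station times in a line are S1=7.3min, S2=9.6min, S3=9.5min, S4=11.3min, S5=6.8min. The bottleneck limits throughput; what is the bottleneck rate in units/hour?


Bottleneck = longest station time
Station times: [7.3, 9.6, 9.5, 11.3, 6.8]
Max = 11.3 min
Rate = 60 / 11.3
= 5.31 units/hour (bottleneck: 11.3min)


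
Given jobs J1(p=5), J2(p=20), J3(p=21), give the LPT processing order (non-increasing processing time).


LPT: sort by longest processing time first
  J3: p=21
  J2: p=20
  J1: p=5
Order: J3 → J2 → J1


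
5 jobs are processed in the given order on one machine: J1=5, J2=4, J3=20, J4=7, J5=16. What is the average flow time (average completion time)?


Completion times:
  J1: completes at 5
  J2: completes at 9
  J3: completes at 29
  J4: completes at 36
  J5: completes at 52
Sum = 131
Average = 131/5
= 26.20


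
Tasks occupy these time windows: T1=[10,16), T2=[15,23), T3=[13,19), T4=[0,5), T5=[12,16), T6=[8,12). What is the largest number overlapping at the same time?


Check each time point for overlaps:
  t=15: 4 tasks active (T1, T2, T3, T5)
Max concurrent = 4


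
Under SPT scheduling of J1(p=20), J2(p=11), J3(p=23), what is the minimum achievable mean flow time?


SPT order: J2 → J1 → J3
Completion times:
  J2: C=11
  J1: C=31
  J3: C=54
Sum = 96, n = 3
Mean flow = 96/3
= 32.00


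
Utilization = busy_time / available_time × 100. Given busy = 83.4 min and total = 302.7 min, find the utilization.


Utilization = busy / total × 100
= 83.4 / 302.7 × 100
= 27.6%


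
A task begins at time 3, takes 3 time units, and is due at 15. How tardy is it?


Completion = start + processing = 3 + 3 = 6
Tardiness = max(0, C - d) = max(0, 6 - 15)
= max(0, -9)
= 0


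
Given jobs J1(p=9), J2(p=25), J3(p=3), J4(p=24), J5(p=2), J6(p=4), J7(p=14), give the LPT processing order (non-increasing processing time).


LPT: sort by longest processing time first
  J2: p=25
  J4: p=24
  J7: p=14
  J1: p=9
  J6: p=4
  J3: p=3
  J5: p=2
Order: J2 → J4 → J7 → J1 → J6 → J3 → J5


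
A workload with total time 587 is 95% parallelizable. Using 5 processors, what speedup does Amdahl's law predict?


Amdahl's law: T_p = T × ((1-p) + p/N)
= 587 × ((1-0.95) + 0.95/5)
= 587 × (0.05 + 0.1900)
= 587 × 0.2400
= 140.88
Speedup = 587/140.88
= 4.17×


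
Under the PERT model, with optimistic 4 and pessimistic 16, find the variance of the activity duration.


σ² = ((p - o) / 6)² = (p - o)² / 36
= (16 - 4)² / 36
= 12² / 36
= 144 / 36
= 4.0000


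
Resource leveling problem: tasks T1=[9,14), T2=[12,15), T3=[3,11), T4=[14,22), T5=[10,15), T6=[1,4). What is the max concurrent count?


Check each time point for overlaps:
  t=10: 3 tasks active (T1, T3, T5)
Max concurrent = 3


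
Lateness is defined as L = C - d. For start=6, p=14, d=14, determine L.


Completion = 6 + 14 = 20
Lateness = C - d = 20 - 14
= 6


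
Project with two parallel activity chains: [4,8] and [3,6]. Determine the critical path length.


Path A: 4 + 8 = 12
Path B: 3 + 6 = 9
Critical path = longest = max(12, 9)
= 12 (Path A)


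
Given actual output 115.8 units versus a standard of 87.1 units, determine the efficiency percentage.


Efficiency = (actual / standard) × 100
= (115.8 / 87.1) × 100
= 133.0%


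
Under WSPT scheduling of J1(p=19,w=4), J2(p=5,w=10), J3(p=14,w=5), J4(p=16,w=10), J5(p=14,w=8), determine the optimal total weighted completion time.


WSPT order (by p/w): J2 → J4 → J5 → J3 → J1
  J2: C=5, w·C=10×5=50
  J4: C=21, w·C=10×21=210
  J5: C=35, w·C=8×35=280
  J3: C=49, w·C=5×49=245
  J1: C=68, w·C=4×68=272
Σ w·C = 1057
= 1057


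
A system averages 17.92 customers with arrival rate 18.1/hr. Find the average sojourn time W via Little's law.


Little's law: L = λW → W = L / λ
= 17.92 / 18.1
= 0.99 hours


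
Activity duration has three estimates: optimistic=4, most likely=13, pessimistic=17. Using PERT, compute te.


te = (o + 4m + p) / 6
= (4 + 4×13 + 17) / 6
= (4 + 52 + 17) / 6
= 73 / 6
= 12.17


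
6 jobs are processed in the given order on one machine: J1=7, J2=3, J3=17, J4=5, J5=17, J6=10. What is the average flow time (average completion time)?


Completion times:
  J1: completes at 7
  J2: completes at 10
  J3: completes at 27
  J4: completes at 32
  J5: completes at 49
  J6: completes at 59
Sum = 184
Average = 184/6
= 30.67


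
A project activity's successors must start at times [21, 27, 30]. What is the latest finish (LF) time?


LF = min of all successor start times
Successors start at: [21, 27, 30]
LF = min(21, 27, 30)
= 21


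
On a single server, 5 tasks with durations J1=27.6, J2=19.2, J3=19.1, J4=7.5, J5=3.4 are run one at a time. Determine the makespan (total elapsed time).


Sequential makespan: sum all processing times
= 27.6 + 19.2 + 19.1 + 7.5 + 3.4
= 76.8 time units


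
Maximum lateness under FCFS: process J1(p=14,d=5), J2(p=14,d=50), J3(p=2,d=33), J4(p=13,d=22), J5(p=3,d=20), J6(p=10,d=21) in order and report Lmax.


Lateness per job (L = C - d):
  J1: C=14, d=5, L=9
  J2: C=28, d=50, L=-22
  J3: C=30, d=33, L=-3
  J4: C=43, d=22, L=21
  J5: C=46, d=20, L=26
  J6: C=56, d=21, L=35
Lmax = max(9, -22, -3, 21, 26, 35)
= 35


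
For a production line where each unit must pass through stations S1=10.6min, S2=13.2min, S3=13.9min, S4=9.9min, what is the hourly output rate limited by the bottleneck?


Bottleneck = longest station time
Station times: [10.6, 13.2, 13.9, 9.9]
Max = 13.9 min
Rate = 60 / 13.9
= 4.32 units/hour (bottleneck: 13.9min)


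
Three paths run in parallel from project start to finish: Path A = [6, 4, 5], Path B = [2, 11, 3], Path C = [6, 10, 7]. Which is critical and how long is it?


Path A: 6 + 4 + 5 = 15
Path B: 2 + 11 + 3 = 16
Path C: 6 + 10 + 7 = 23
Critical path = longest = max(15, 16, 23)
= 23 (Path C)


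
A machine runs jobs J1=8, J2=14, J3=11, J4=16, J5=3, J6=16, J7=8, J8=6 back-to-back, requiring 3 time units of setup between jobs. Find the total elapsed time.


Makespan = Σ processing + (n-1) × setup
= (8 + 14 + 11 + 16 + 3 + 16 + 8 + 6) + (8-1)×3
= 82 + 21
= 103 time units


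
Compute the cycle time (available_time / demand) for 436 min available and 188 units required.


Cycle time = available time / demand
= 436 / 188
= 2.32 min/unit


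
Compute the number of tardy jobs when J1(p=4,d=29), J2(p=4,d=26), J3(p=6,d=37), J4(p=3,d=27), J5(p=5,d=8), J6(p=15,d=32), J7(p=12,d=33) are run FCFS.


Completion vs due date:
  J1: C=4, d=29 → on time
  J2: C=8, d=26 → on time
  J3: C=14, d=37 → on time
  J4: C=17, d=27 → on time
  J5: C=22, d=8 → TARDY
  J6: C=37, d=32 → TARDY
  J7: C=49, d=33 → TARDY
Tardy jobs: J5, J6, J7
Count = 3


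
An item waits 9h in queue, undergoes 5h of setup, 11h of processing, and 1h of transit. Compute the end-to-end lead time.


Lead time = queue + setup + processing + transit
= 9 + 5 + 11 + 1
= 26 hours


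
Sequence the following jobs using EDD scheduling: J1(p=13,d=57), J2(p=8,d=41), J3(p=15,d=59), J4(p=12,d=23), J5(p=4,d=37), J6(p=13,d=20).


EDD: sort by earliest due date
  J6: d=20, p=13
  J4: d=23, p=12
  J5: d=37, p=4
  J2: d=41, p=8
  J1: d=57, p=13
  J3: d=59, p=15
Order: J6 → J4 → J5 → J2 → J1 → J3


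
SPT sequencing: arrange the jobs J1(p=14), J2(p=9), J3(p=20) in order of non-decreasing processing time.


SPT: sort by shortest processing time
  J2: p=9
  J1: p=14
  J3: p=20
Order: J2 → J1 → J3


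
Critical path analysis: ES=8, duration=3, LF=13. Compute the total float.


EF = ES + duration = 8 + 3 = 11
LS = LF - duration = 13 - 3 = 10
Total Float = LF - EF = 13 - 11
(or LS - ES = 10 - 8)
= 2


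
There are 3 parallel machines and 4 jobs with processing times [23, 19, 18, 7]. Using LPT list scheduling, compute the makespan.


Jobs (LPT sorted): [23, 19, 18, 7]
Machines: 3
  J=23 → Machine 1 (load: 0+23=23)
  J=19 → Machine 2 (load: 0+19=19)
  J=18 → Machine 3 (load: 0+18=18)
  J=7 → Machine 3 (load: 18+7=25)
Machine loads: [23, 19, 25]
Makespan = max = 25 time units


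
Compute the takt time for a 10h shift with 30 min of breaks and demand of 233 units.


Available = 10×60 - 30 = 570 min
Takt time = 570 / 233
= 2.45 min/unit


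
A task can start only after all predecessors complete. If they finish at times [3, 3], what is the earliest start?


ES = max of all predecessor completion times
Predecessors: [3, 3]
ES = max(3, 3)
= 3


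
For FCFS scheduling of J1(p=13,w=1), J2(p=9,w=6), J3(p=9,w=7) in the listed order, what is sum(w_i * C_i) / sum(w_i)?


Completion times:
  J1: C=13, w×C=1×13=13
  J2: C=22, w×C=6×22=132
  J3: C=31, w×C=7×31=217
Sum w×C = 362
Sum w = 14
Weighted avg = 362/14
= 25.86


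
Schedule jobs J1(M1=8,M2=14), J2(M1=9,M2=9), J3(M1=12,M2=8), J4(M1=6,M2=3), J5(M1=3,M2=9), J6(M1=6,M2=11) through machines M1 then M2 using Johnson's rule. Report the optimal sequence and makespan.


Johnson's rule:
Group 1 (M1≤M2, sort by M1): ['J5', 'J6', 'J1', 'J2']
Group 2 (M1>M2, sort desc M2): ['J3', 'J4']
Sequence: J5 → J6 → J1 → J2 → J3 → J4
Makespan calculation:
  J5: M1 done=3, M2 done=12
  J6: M1 done=9, M2 done=23
  J1: M1 done=17, M2 done=37
  J2: M1 done=26, M2 done=46
  J3: M1 done=38, M2 done=54
  J4: M1 done=44, M2 done=57
= Sequence: J5 → J6 → J1 → J2 → J3 → J4, Makespan: 57


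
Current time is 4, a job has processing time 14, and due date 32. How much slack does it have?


Slack = due - current_time - processing
= 32 - 4 - 14
= 14


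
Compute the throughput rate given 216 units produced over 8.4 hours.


Throughput = units / time
= 216 / 8.4
= 25.7 units/hour


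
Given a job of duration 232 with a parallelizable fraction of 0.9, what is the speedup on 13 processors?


Amdahl's law: T_p = T × ((1-p) + p/N)
= 232 × ((1-0.9) + 0.9/13)
= 232 × (0.10 + 0.0692)
= 232 × 0.1692
= 39.26
Speedup = 232/39.26
= 5.91×


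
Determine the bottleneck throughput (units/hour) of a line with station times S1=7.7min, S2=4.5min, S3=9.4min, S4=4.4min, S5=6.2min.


Bottleneck = longest station time
Station times: [7.7, 4.5, 9.4, 4.4, 6.2]
Max = 9.4 min
Rate = 60 / 9.4
= 6.38 units/hour (bottleneck: 9.4min)


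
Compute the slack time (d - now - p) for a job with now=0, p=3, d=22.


Slack = due - current_time - processing
= 22 - 0 - 3
= 19


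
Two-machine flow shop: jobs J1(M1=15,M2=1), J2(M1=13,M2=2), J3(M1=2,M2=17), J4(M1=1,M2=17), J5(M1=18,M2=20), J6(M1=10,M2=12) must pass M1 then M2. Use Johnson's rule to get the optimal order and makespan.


Johnson's rule:
Group 1 (M1≤M2, sort by M1): ['J4', 'J3', 'J6', 'J5']
Group 2 (M1>M2, sort desc M2): ['J2', 'J1']
Sequence: J4 → J3 → J6 → J5 → J2 → J1
Makespan calculation:
  J4: M1 done=1, M2 done=18
  J3: M1 done=3, M2 done=35
  J6: M1 done=13, M2 done=47
  J5: M1 done=31, M2 done=67
  J2: M1 done=44, M2 done=69
  J1: M1 done=59, M2 done=70
= Sequence: J4 → J3 → J6 → J5 → J2 → J1, Makespan: 70


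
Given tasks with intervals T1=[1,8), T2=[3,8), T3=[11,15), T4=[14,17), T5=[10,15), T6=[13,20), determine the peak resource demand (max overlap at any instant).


Check each time point for overlaps:
  t=14: 4 tasks active (T3, T4, T5, T6)
Max concurrent = 4


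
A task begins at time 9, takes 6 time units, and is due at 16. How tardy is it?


Completion = start + processing = 9 + 6 = 15
Tardiness = max(0, C - d) = max(0, 15 - 16)
= max(0, -1)
= 0


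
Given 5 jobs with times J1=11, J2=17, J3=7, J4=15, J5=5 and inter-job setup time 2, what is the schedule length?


Makespan = Σ processing + (n-1) × setup
= (11 + 17 + 7 + 15 + 5) + (5-1)×2
= 55 + 8
= 63 time units


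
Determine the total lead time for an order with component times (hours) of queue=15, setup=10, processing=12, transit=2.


Lead time = queue + setup + processing + transit
= 15 + 10 + 12 + 2
= 39 hours


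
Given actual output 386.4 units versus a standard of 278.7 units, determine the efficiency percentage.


Efficiency = (actual / standard) × 100
= (386.4 / 278.7) × 100
= 138.6%


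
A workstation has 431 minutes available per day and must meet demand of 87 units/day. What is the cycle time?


Cycle time = available time / demand
= 431 / 87
= 4.95 min/unit


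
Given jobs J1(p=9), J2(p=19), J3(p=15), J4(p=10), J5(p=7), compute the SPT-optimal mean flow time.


SPT order: J5 → J1 → J4 → J3 → J2
Completion times:
  J5: C=7
  J1: C=16
  J4: C=26
  J3: C=41
  J2: C=60
Sum = 150, n = 5
Mean flow = 150/5
= 30.00


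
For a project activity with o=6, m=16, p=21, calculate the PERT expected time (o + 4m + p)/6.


te = (o + 4m + p) / 6
= (6 + 4×16 + 21) / 6
= (6 + 64 + 21) / 6
= 91 / 6
= 15.17


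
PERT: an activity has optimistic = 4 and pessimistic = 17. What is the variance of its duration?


σ² = ((p - o) / 6)² = (p - o)² / 36
= (17 - 4)² / 36
= 13² / 36
= 169 / 36
= 4.6944


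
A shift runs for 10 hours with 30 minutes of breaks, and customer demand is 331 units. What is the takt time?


Available = 10×60 - 30 = 570 min
Takt time = 570 / 331
= 1.72 min/unit


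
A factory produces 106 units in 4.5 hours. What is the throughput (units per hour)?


Throughput = units / time
= 106 / 4.5
= 23.6 units/hour


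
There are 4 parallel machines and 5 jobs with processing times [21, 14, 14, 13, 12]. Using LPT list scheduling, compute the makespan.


Jobs (LPT sorted): [21, 14, 14, 13, 12]
Machines: 4
  J=21 → Machine 1 (load: 0+21=21)
  J=14 → Machine 2 (load: 0+14=14)
  J=14 → Machine 3 (load: 0+14=14)
  J=13 → Machine 4 (load: 0+13=13)
  J=12 → Machine 4 (load: 13+12=25)
Machine loads: [21, 14, 14, 25]
Makespan = max = 25 time units


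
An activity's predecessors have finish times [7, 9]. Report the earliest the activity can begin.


ES = max of all predecessor completion times
Predecessors: [7, 9]
ES = max(7, 9)
= 9


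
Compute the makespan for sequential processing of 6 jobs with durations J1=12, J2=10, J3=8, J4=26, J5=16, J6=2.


Sequential makespan: sum all processing times
= 12 + 10 + 8 + 26 + 16 + 2
= 74 time units


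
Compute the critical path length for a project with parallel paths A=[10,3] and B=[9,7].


Path A: 10 + 3 = 13
Path B: 9 + 7 = 16
Critical path = longest = max(13, 16)
= 16 (Path B)


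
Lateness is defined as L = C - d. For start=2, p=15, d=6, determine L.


Completion = 2 + 15 = 17
Lateness = C - d = 17 - 6
= 11


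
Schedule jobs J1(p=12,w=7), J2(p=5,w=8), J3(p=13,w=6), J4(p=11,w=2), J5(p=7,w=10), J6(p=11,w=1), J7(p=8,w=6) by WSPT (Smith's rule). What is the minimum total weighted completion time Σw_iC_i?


WSPT order (by p/w): J2 → J5 → J7 → J1 → J3 → J4 → J6
  J2: C=5, w·C=8×5=40
  J5: C=12, w·C=10×12=120
  J7: C=20, w·C=6×20=120
  J1: C=32, w·C=7×32=224
  J3: C=45, w·C=6×45=270
  J4: C=56, w·C=2×56=112
  J6: C=67, w·C=1×67=67
Σ w·C = 953
= 953


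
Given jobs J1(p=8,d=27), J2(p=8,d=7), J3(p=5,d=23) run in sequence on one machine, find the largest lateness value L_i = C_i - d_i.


Lateness per job (L = C - d):
  J1: C=8, d=27, L=-19
  J2: C=16, d=7, L=9
  J3: C=21, d=23, L=-2
Lmax = max(-19, 9, -2)
= 9


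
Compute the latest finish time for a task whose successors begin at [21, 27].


LF = min of all successor start times
Successors start at: [21, 27]
LF = min(21, 27)
= 21


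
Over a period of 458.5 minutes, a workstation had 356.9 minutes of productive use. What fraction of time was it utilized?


Utilization = busy / total × 100
= 356.9 / 458.5 × 100
= 77.8%


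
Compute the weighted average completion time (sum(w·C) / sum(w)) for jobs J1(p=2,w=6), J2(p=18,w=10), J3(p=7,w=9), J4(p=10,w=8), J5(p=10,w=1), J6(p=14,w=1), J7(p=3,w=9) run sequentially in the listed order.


Completion times:
  J1: C=2, w×C=6×2=12
  J2: C=20, w×C=10×20=200
  J3: C=27, w×C=9×27=243
  J4: C=37, w×C=8×37=296
  J5: C=47, w×C=1×47=47
  J6: C=61, w×C=1×61=61
  J7: C=64, w×C=9×64=576
Sum w×C = 1435
Sum w = 44
Weighted avg = 1435/44
= 32.61


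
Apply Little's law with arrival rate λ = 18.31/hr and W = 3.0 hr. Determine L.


Little's law: L = λ × W
= 18.31 × 3.0
= 54.93


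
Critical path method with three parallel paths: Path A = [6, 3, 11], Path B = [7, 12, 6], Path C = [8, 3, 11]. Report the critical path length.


Path A: 6 + 3 + 11 = 20
Path B: 7 + 12 + 6 = 25
Path C: 8 + 3 + 11 = 22
Critical path = longest = max(20, 25, 22)
= 25 (Path B)


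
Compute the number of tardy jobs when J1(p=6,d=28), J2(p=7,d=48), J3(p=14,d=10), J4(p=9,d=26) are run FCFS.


Completion vs due date:
  J1: C=6, d=28 → on time
  J2: C=13, d=48 → on time
  J3: C=27, d=10 → TARDY
  J4: C=36, d=26 → TARDY
Tardy jobs: J3, J4
Count = 2


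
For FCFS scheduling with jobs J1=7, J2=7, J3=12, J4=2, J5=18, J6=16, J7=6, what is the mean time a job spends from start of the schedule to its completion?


Completion times:
  J1: completes at 7
  J2: completes at 14
  J3: completes at 26
  J4: completes at 28
  J5: completes at 46
  J6: completes at 62
  J7: completes at 68
Sum = 251
Average = 251/7
= 35.86


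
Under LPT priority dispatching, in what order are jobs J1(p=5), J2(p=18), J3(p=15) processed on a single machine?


LPT: sort by longest processing time first
  J2: p=18
  J3: p=15
  J1: p=5
Order: J2 → J3 → J1


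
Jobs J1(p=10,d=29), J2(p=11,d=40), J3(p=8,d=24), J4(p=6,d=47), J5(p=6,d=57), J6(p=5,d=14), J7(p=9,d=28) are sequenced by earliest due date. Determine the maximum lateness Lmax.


EDD order: J6 → J3 → J7 → J1 → J2 → J4 → J5
Completion and lateness:
  J6: C=5, d=14, L=5-14=-9
  J3: C=13, d=24, L=13-24=-11
  J7: C=22, d=28, L=22-28=-6
  J1: C=32, d=29, L=32-29=3
  J2: C=43, d=40, L=43-40=3
  J4: C=49, d=47, L=49-47=2
  J5: C=55, d=57, L=55-57=-2
Lmax = max(-9, -11, -6, 3, 3, 2, -2)
= 3


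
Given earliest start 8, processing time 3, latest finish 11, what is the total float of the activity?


EF = ES + duration = 8 + 3 = 11
LS = LF - duration = 11 - 3 = 8
Total Float = LF - EF = 11 - 11
(or LS - ES = 8 - 8)
= 0


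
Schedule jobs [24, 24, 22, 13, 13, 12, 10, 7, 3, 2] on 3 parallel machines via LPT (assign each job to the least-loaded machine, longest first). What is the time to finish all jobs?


Jobs (LPT sorted): [24, 24, 22, 13, 13, 12, 10, 7, 3, 2]
Machines: 3
  J=24 → Machine 1 (load: 0+24=24)
  J=24 → Machine 2 (load: 0+24=24)
  J=22 → Machine 3 (load: 0+22=22)
  J=13 → Machine 3 (load: 22+13=35)
  J=13 → Machine 1 (load: 24+13=37)
  J=12 → Machine 2 (load: 24+12=36)
  J=10 → Machine 3 (load: 35+10=45)
  J=7 → Machine 2 (load: 36+7=43)
  J=3 → Machine 1 (load: 37+3=40)
  J=2 → Machine 1 (load: 40+2=42)
Machine loads: [42, 43, 45]
Makespan = max = 45 time units


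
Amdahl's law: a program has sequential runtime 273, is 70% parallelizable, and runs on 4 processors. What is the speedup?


Amdahl's law: T_p = T × ((1-p) + p/N)
= 273 × ((1-0.7) + 0.7/4)
= 273 × (0.30 + 0.1750)
= 273 × 0.4750
= 129.68
Speedup = 273/129.68
= 2.11×


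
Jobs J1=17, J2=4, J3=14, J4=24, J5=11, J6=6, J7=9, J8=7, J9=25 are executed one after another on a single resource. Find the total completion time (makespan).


Sequential makespan: sum all processing times
= 17 + 4 + 14 + 24 + 11 + 6 + 9 + 7 + 25
= 117 time units


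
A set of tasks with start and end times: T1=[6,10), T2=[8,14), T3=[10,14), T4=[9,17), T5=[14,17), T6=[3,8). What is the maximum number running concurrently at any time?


Check each time point for overlaps:
  t=9: 3 tasks active (T1, T2, T4)
Max concurrent = 3


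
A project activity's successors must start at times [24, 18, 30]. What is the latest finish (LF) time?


LF = min of all successor start times
Successors start at: [24, 18, 30]
LF = min(24, 18, 30)
= 18


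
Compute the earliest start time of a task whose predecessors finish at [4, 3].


ES = max of all predecessor completion times
Predecessors: [4, 3]
ES = max(4, 3)
= 4


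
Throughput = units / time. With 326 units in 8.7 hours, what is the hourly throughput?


Throughput = units / time
= 326 / 8.7
= 37.5 units/hour


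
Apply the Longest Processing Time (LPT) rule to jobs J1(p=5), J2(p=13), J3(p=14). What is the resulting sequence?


LPT: sort by longest processing time first
  J3: p=14
  J2: p=13
  J1: p=5
Order: J3 → J2 → J1


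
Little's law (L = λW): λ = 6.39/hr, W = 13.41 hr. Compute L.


Little's law: L = λ × W
= 6.39 × 13.41
= 85.69


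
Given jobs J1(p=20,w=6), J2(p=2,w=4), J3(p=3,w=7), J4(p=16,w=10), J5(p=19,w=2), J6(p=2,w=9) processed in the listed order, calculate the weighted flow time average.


Completion times:
  J1: C=20, w×C=6×20=120
  J2: C=22, w×C=4×22=88
  J3: C=25, w×C=7×25=175
  J4: C=41, w×C=10×41=410
  J5: C=60, w×C=2×60=120
  J6: C=62, w×C=9×62=558
Sum w×C = 1471
Sum w = 38
Weighted avg = 1471/38
= 38.71


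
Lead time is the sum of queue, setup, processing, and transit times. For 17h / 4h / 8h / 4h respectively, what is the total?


Lead time = queue + setup + processing + transit
= 17 + 4 + 8 + 4
= 33 hours


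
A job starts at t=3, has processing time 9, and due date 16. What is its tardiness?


Completion = start + processing = 3 + 9 = 12
Tardiness = max(0, C - d) = max(0, 12 - 16)
= max(0, -4)
= 0


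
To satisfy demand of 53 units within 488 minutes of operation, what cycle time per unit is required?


Cycle time = available time / demand
= 488 / 53
= 9.21 min/unit


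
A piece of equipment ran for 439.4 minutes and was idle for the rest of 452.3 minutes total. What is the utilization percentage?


Utilization = busy / total × 100
= 439.4 / 452.3 × 100
= 97.1%


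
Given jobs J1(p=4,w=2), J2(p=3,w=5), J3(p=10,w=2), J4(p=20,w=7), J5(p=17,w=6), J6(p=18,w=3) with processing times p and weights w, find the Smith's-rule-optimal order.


WSPT (Smith's rule): sort by p/w ascending
  J2: p/w = 3/5 = 0.600
  J1: p/w = 4/2 = 2.000
  J5: p/w = 17/6 = 2.833
  J4: p/w = 20/7 = 2.857
  J3: p/w = 10/2 = 5.000
  J6: p/w = 18/3 = 6.000
Order: J2 → J1 → J5 → J4 → J3 → J6


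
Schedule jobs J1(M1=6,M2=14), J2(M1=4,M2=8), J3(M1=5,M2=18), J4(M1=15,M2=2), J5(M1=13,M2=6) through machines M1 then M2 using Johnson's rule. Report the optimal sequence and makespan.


Johnson's rule:
Group 1 (M1≤M2, sort by M1): ['J2', 'J3', 'J1']
Group 2 (M1>M2, sort desc M2): ['J5', 'J4']
Sequence: J2 → J3 → J1 → J5 → J4
Makespan calculation:
  J2: M1 done=4, M2 done=12
  J3: M1 done=9, M2 done=30
  J1: M1 done=15, M2 done=44
  J5: M1 done=28, M2 done=50
  J4: M1 done=43, M2 done=52
= Sequence: J2 → J3 → J1 → J5 → J4, Makespan: 52


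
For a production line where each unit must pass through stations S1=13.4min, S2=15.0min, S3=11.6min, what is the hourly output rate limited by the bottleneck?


Bottleneck = longest station time
Station times: [13.4, 15.0, 11.6]
Max = 15.0 min
Rate = 60 / 15.0
= 4.00 units/hour (bottleneck: 15.0min)


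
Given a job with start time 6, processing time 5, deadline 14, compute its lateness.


Completion = 6 + 5 = 11
Lateness = C - d = 11 - 14
= -3


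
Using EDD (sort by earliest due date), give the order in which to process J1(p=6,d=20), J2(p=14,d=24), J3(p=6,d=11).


EDD: sort by earliest due date
  J3: d=11, p=6
  J1: d=20, p=6
  J2: d=24, p=14
Order: J3 → J1 → J2


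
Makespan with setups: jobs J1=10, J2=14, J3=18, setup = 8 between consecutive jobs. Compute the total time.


Makespan = Σ processing + (n-1) × setup
= (10 + 14 + 18) + (3-1)×8
= 42 + 16
= 58 time units


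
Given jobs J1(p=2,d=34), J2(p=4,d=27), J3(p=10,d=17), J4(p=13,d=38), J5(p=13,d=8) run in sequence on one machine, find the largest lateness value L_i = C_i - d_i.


Lateness per job (L = C - d):
  J1: C=2, d=34, L=-32
  J2: C=6, d=27, L=-21
  J3: C=16, d=17, L=-1
  J4: C=29, d=38, L=-9
  J5: C=42, d=8, L=34
Lmax = max(-32, -21, -1, -9, 34)
= 34


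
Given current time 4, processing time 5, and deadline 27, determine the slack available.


Slack = due - current_time - processing
= 27 - 4 - 5
= 18


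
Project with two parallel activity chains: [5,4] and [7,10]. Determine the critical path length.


Path A: 5 + 4 = 9
Path B: 7 + 10 = 17
Critical path = longest = max(9, 17)
= 17 (Path B)


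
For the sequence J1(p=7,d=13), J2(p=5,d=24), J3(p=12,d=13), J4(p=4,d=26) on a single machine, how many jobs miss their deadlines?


Completion vs due date:
  J1: C=7, d=13 → on time
  J2: C=12, d=24 → on time
  J3: C=24, d=13 → TARDY
  J4: C=28, d=26 → TARDY
Tardy jobs: J3, J4
Count = 2


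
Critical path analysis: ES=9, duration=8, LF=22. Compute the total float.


EF = ES + duration = 9 + 8 = 17
LS = LF - duration = 22 - 8 = 14
Total Float = LF - EF = 22 - 17
(or LS - ES = 14 - 9)
= 5


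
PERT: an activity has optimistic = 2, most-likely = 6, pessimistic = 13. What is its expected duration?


te = (o + 4m + p) / 6
= (2 + 4×6 + 13) / 6
= (2 + 24 + 13) / 6
= 39 / 6
= 6.50


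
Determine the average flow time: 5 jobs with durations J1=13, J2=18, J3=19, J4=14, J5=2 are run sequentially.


Completion times:
  J1: completes at 13
  J2: completes at 31
  J3: completes at 50
  J4: completes at 64
  J5: completes at 66
Sum = 224
Average = 224/5
= 44.80


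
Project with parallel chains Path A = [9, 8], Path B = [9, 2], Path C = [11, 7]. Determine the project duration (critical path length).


Path A: 9 + 8 = 17
Path B: 9 + 2 = 11
Path C: 11 + 7 = 18
Critical path = longest = max(17, 11, 18)
= 18 (Path C)


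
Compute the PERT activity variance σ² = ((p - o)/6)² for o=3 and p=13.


σ² = ((p - o) / 6)² = (p - o)² / 36
= (13 - 3)² / 36
= 10² / 36
= 100 / 36
= 2.7778


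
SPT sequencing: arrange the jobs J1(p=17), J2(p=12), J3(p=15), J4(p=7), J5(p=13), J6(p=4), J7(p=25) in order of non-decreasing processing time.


SPT: sort by shortest processing time
  J6: p=4
  J4: p=7
  J2: p=12
  J5: p=13
  J3: p=15
  J1: p=17
  J7: p=25
Order: J6 → J4 → J2 → J5 → J3 → J1 → J7


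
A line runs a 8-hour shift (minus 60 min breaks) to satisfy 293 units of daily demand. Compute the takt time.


Available = 8×60 - 60 = 420 min
Takt time = 420 / 293
= 1.43 min/unit


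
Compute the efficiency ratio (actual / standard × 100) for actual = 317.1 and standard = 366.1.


Efficiency = (actual / standard) × 100
= (317.1 / 366.1) × 100
= 86.6%


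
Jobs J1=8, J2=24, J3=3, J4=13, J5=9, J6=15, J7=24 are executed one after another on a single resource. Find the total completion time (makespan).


Sequential makespan: sum all processing times
= 8 + 24 + 3 + 13 + 9 + 15 + 24
= 96 time units


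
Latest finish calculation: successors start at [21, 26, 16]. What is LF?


LF = min of all successor start times
Successors start at: [21, 26, 16]
LF = min(21, 26, 16)
= 16


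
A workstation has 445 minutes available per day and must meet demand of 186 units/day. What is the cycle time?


Cycle time = available time / demand
= 445 / 186
= 2.39 min/unit


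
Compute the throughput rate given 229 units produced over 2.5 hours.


Throughput = units / time
= 229 / 2.5
= 91.6 units/hour


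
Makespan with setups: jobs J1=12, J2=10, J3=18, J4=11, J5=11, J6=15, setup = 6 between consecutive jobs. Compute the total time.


Makespan = Σ processing + (n-1) × setup
= (12 + 10 + 18 + 11 + 11 + 15) + (6-1)×6
= 77 + 30
= 107 time units


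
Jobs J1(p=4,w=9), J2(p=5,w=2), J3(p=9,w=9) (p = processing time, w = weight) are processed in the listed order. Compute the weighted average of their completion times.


Completion times:
  J1: C=4, w×C=9×4=36
  J2: C=9, w×C=2×9=18
  J3: C=18, w×C=9×18=162
Sum w×C = 216
Sum w = 20
Weighted avg = 216/20
= 10.80


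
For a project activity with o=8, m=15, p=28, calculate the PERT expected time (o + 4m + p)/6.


te = (o + 4m + p) / 6
= (8 + 4×15 + 28) / 6
= (8 + 60 + 28) / 6
= 96 / 6
= 16.00


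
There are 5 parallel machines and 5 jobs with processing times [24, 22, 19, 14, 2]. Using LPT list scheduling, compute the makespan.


Jobs (LPT sorted): [24, 22, 19, 14, 2]
Machines: 5
  J=24 → Machine 1 (load: 0+24=24)
  J=22 → Machine 2 (load: 0+22=22)
  J=19 → Machine 3 (load: 0+19=19)
  J=14 → Machine 4 (load: 0+14=14)
  J=2 → Machine 5 (load: 0+2=2)
Machine loads: [24, 22, 19, 14, 2]
Makespan = max = 24 time units


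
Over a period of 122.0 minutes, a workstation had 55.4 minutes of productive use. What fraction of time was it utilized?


Utilization = busy / total × 100
= 55.4 / 122.0 × 100
= 45.4%


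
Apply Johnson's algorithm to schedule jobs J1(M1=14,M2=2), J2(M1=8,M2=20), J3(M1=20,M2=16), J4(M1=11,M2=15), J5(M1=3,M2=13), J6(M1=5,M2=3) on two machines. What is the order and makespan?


Johnson's rule:
Group 1 (M1≤M2, sort by M1): ['J5', 'J2', 'J4']
Group 2 (M1>M2, sort desc M2): ['J3', 'J6', 'J1']
Sequence: J5 → J2 → J4 → J3 → J6 → J1
Makespan calculation:
  J5: M1 done=3, M2 done=16
  J2: M1 done=11, M2 done=36
  J4: M1 done=22, M2 done=51
  J3: M1 done=42, M2 done=67
  J6: M1 done=47, M2 done=70
  J1: M1 done=61, M2 done=72
= Sequence: J5 → J2 → J4 → J3 → J6 → J1, Makespan: 72


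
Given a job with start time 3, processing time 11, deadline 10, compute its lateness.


Completion = 3 + 11 = 14
Lateness = C - d = 14 - 10
= 4


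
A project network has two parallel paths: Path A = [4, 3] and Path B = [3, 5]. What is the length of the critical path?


Path A: 4 + 3 = 7
Path B: 3 + 5 = 8
Critical path = longest = max(7, 8)
= 8 (Path B)


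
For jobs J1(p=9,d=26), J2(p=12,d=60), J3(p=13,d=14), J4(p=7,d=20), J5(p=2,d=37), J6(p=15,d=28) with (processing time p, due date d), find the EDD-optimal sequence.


EDD: sort by earliest due date
  J3: d=14, p=13
  J4: d=20, p=7
  J1: d=26, p=9
  J6: d=28, p=15
  J5: d=37, p=2
  J2: d=60, p=12
Order: J3 → J4 → J1 → J6 → J5 → J2


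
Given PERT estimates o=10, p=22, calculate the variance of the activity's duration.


σ² = ((p - o) / 6)² = (p - o)² / 36
= (22 - 10)² / 36
= 12² / 36
= 144 / 36
= 4.0000


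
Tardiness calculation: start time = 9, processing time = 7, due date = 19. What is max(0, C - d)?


Completion = start + processing = 9 + 7 = 16
Tardiness = max(0, C - d) = max(0, 16 - 19)
= max(0, -3)
= 0


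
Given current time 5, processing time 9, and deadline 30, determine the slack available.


Slack = due - current_time - processing
= 30 - 5 - 9
= 16


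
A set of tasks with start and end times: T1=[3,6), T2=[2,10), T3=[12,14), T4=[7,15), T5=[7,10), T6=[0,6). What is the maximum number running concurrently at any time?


Check each time point for overlaps:
  t=3: 3 tasks active (T1, T2, T6)
Max concurrent = 3


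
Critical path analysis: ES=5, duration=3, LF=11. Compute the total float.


EF = ES + duration = 5 + 3 = 8
LS = LF - duration = 11 - 3 = 8
Total Float = LF - EF = 11 - 8
(or LS - ES = 8 - 5)
= 3


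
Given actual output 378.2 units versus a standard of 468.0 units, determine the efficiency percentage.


Efficiency = (actual / standard) × 100
= (378.2 / 468.0) × 100
= 80.8%


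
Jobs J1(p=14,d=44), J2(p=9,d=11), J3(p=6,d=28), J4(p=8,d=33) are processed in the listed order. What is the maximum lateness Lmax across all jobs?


Lateness per job (L = C - d):
  J1: C=14, d=44, L=-30
  J2: C=23, d=11, L=12
  J3: C=29, d=28, L=1
  J4: C=37, d=33, L=4
Lmax = max(-30, 12, 1, 4)
= 12


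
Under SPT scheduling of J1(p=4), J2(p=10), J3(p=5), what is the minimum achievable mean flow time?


SPT order: J1 → J3 → J2
Completion times:
  J1: C=4
  J3: C=9
  J2: C=19
Sum = 32, n = 3
Mean flow = 32/3
= 10.67


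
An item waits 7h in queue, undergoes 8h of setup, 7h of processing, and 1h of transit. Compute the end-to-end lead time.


Lead time = queue + setup + processing + transit
= 7 + 8 + 7 + 1
= 23 hours


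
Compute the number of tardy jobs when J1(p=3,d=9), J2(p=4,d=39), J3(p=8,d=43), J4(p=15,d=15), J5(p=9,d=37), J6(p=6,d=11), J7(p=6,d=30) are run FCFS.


Completion vs due date:
  J1: C=3, d=9 → on time
  J2: C=7, d=39 → on time
  J3: C=15, d=43 → on time
  J4: C=30, d=15 → TARDY
  J5: C=39, d=37 → TARDY
  J6: C=45, d=11 → TARDY
  J7: C=51, d=30 → TARDY
Tardy jobs: J4, J5, J6, J7
Count = 4


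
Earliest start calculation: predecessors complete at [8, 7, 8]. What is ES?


ES = max of all predecessor completion times
Predecessors: [8, 7, 8]
ES = max(8, 7, 8)
= 8


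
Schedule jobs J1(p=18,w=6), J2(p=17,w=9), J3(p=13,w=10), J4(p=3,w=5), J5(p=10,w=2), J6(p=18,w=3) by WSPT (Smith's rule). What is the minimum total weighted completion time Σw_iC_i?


WSPT order (by p/w): J4 → J3 → J2 → J1 → J5 → J6
  J4: C=3, w·C=5×3=15
  J3: C=16, w·C=10×16=160
  J2: C=33, w·C=9×33=297
  J1: C=51, w·C=6×51=306
  J5: C=61, w·C=2×61=122
  J6: C=79, w·C=3×79=237
Σ w·C = 1137
= 1137


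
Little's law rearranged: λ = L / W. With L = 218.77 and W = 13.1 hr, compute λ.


Little's law: L = λW → λ = L / W
= 218.77 / 13.1
= 16.70 per hour


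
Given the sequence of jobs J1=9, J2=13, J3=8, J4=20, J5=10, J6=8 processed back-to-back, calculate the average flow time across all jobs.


Completion times:
  J1: completes at 9
  J2: completes at 22
  J3: completes at 30
  J4: completes at 50
  J5: completes at 60
  J6: completes at 68
Sum = 239
Average = 239/6
= 39.83


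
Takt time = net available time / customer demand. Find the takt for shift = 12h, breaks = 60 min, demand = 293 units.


Available = 12×60 - 60 = 660 min
Takt time = 660 / 293
= 2.25 min/unit


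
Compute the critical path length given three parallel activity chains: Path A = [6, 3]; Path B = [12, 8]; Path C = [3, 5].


Path A: 6 + 3 = 9
Path B: 12 + 8 = 20
Path C: 3 + 5 = 8
Critical path = longest = max(9, 20, 8)
= 20 (Path B)


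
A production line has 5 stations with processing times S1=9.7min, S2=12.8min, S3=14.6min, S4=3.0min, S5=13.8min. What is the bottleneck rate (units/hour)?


Bottleneck = longest station time
Station times: [9.7, 12.8, 14.6, 3.0, 13.8]
Max = 14.6 min
Rate = 60 / 14.6
= 4.11 units/hour (bottleneck: 14.6min)


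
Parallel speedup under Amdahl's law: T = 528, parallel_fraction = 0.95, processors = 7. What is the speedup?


Amdahl's law: T_p = T × ((1-p) + p/N)
= 528 × ((1-0.95) + 0.95/7)
= 528 × (0.05 + 0.1357)
= 528 × 0.1857
= 98.06
Speedup = 528/98.06
= 5.38×


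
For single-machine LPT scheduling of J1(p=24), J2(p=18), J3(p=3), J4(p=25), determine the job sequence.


LPT: sort by longest processing time first
  J4: p=25
  J1: p=24
  J2: p=18
  J3: p=3
Order: J4 → J1 → J2 → J3


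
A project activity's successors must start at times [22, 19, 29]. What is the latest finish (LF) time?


LF = min of all successor start times
Successors start at: [22, 19, 29]
LF = min(22, 19, 29)
= 19


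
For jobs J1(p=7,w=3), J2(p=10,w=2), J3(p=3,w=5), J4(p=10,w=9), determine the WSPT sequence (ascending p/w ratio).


WSPT (Smith's rule): sort by p/w ascending
  J3: p/w = 3/5 = 0.600
  J4: p/w = 10/9 = 1.111
  J1: p/w = 7/3 = 2.333
  J2: p/w = 10/2 = 5.000
Order: J3 → J4 → J1 → J2


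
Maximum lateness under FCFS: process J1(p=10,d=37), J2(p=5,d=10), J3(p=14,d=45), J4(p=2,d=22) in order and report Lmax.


Lateness per job (L = C - d):
  J1: C=10, d=37, L=-27
  J2: C=15, d=10, L=5
  J3: C=29, d=45, L=-16
  J4: C=31, d=22, L=9
Lmax = max(-27, 5, -16, 9)
= 9


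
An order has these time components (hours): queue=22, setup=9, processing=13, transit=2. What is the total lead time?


Lead time = queue + setup + processing + transit
= 22 + 9 + 13 + 2
= 46 hours


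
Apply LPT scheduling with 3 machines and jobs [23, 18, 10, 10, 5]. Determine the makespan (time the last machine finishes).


Jobs (LPT sorted): [23, 18, 10, 10, 5]
Machines: 3
  J=23 → Machine 1 (load: 0+23=23)
  J=18 → Machine 2 (load: 0+18=18)
  J=10 → Machine 3 (load: 0+10=10)
  J=10 → Machine 3 (load: 10+10=20)
  J=5 → Machine 2 (load: 18+5=23)
Machine loads: [23, 23, 20]
Makespan = max = 23 time units


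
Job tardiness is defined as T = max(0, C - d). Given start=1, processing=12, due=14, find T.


Completion = start + processing = 1 + 12 = 13
Tardiness = max(0, C - d) = max(0, 13 - 14)
= max(0, -1)
= 0


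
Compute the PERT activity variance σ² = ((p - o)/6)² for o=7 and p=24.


σ² = ((p - o) / 6)² = (p - o)² / 36
= (24 - 7)² / 36
= 17² / 36
= 289 / 36
= 8.0278


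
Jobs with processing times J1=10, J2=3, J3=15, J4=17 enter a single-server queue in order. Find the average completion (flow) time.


Completion times:
  J1: completes at 10
  J2: completes at 13
  J3: completes at 28
  J4: completes at 45
Sum = 96
Average = 96/4
= 24.00


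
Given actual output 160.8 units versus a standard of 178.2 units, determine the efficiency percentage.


Efficiency = (actual / standard) × 100
= (160.8 / 178.2) × 100
= 90.2%


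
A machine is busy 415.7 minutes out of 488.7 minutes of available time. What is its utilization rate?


Utilization = busy / total × 100
= 415.7 / 488.7 × 100
= 85.1%


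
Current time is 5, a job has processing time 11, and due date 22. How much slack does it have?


Slack = due - current_time - processing
= 22 - 5 - 11
= 6


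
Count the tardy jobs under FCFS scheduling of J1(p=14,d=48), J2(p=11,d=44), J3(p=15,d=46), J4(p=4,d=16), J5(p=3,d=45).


Completion vs due date:
  J1: C=14, d=48 → on time
  J2: C=25, d=44 → on time
  J3: C=40, d=46 → on time
  J4: C=44, d=16 → TARDY
  J5: C=47, d=45 → TARDY
Tardy jobs: J4, J5
Count = 2


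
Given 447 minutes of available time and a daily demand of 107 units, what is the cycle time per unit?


Cycle time = available time / demand
= 447 / 107
= 4.18 min/unit


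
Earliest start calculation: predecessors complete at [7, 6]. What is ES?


ES = max of all predecessor completion times
Predecessors: [7, 6]
ES = max(7, 6)
= 7


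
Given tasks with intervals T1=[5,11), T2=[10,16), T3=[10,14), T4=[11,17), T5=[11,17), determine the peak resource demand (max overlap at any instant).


Check each time point for overlaps:
  t=11: 4 tasks active (T2, T3, T4, T5)
Max concurrent = 4


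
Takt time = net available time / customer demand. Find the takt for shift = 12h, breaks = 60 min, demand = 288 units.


Available = 12×60 - 60 = 660 min
Takt time = 660 / 288
= 2.29 min/unit
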